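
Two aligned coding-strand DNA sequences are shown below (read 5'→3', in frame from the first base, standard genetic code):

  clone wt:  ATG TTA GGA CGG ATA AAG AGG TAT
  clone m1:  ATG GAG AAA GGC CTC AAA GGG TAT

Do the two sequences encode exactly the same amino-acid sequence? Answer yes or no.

Codon 1: ATG Met / ATG Met — identical.
Codon 2: TTA Leu / GAG Glu — nonsynonymous.
Codon 3: GGA Gly / AAA Lys — nonsynonymous.
Codon 4: CGG Arg / GGC Gly — nonsynonymous.
Codon 5: ATA Ile / CTC Leu — nonsynonymous.
Codon 6: AAG Lys / AAA Lys — synonymous.
Codon 7: AGG Arg / GGG Gly — nonsynonymous.
Codon 8: TAT Tyr / TAT Tyr — identical.
Nonsynonymous differences: 5 → different protein.

no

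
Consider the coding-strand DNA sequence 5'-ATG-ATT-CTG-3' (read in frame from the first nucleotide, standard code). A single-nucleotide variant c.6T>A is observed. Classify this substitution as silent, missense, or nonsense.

Position 6 falls in codon 2: ATT → Ile.
After the substitution the codon is ATA → Ile.
Both encode Ile, so the change is synonymous.

silent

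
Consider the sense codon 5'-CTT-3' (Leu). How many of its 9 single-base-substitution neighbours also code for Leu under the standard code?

Position 1: none → 0 synonymous.
Position 2: none → 0 synonymous.
Position 3: CTC, CTA, CTG → 3 synonymous.
Total: 0 + 0 + 3 = 3.

3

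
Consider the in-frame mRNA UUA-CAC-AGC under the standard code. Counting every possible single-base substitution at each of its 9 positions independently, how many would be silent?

Codon 1 (UUA, Leu): 2 synonymous substitutions.
Codon 2 (CAC, His): 1 synonymous substitution.
Codon 3 (AGC, Ser): 1 synonymous substitution.
Total: 2 + 1 + 1 = 4.

4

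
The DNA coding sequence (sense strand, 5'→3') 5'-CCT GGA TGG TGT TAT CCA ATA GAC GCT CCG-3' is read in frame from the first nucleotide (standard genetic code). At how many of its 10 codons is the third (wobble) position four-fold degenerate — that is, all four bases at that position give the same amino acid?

5

Codon 1 CCT (Pro): third position 4-fold.
Codon 2 GGA (Gly): third position 4-fold.
Codon 3 TGG (Trp): third position 1-fold.
Codon 4 TGT (Cys): third position 2-fold.
Codon 5 TAT (Tyr): third position 2-fold.
Codon 6 CCA (Pro): third position 4-fold.
Codon 7 ATA (Ile): third position 3-fold.
Codon 8 GAC (Asp): third position 2-fold.
Codon 9 GCT (Ala): third position 4-fold.
Codon 10 CCG (Pro): third position 4-fold.
Four-fold degenerate third positions: 5.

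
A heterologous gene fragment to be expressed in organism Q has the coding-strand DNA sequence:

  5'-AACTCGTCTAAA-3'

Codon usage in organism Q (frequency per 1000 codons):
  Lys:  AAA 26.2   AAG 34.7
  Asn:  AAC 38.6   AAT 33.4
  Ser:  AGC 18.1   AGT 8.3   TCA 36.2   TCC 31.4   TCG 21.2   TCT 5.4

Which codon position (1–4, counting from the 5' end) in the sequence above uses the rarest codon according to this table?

Codon 1 AAC (Asn): 38.6 per 1000.
Codon 2 TCG (Ser): 21.2 per 1000.
Codon 3 TCT (Ser): 5.4 per 1000.
Codon 4 AAA (Lys): 26.2 per 1000.
Lowest frequency is 5.4 at codon 3.

3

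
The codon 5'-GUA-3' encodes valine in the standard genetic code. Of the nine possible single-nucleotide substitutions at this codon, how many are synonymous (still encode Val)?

Position 1: none → 0 synonymous.
Position 2: none → 0 synonymous.
Position 3: GUU, GUC, GUG → 3 synonymous.
Total: 0 + 0 + 3 = 3.

3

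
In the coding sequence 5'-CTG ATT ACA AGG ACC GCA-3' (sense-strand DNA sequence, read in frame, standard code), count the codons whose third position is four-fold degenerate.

4

Codon 1 CTG (Leu): third position 4-fold.
Codon 2 ATT (Ile): third position 3-fold.
Codon 3 ACA (Thr): third position 4-fold.
Codon 4 AGG (Arg): third position 2-fold.
Codon 5 ACC (Thr): third position 4-fold.
Codon 6 GCA (Ala): third position 4-fold.
Four-fold degenerate third positions: 4.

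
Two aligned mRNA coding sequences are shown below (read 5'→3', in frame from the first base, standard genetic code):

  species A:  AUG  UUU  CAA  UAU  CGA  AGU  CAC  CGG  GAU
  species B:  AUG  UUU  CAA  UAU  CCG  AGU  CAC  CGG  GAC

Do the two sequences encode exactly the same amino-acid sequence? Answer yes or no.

Codon 1: AUG Met / AUG Met — identical.
Codon 2: UUU Phe / UUU Phe — identical.
Codon 3: CAA Gln / CAA Gln — identical.
Codon 4: UAU Tyr / UAU Tyr — identical.
Codon 5: CGA Arg / CCG Pro — nonsynonymous.
Codon 6: AGU Ser / AGU Ser — identical.
Codon 7: CAC His / CAC His — identical.
Codon 8: CGG Arg / CGG Arg — identical.
Codon 9: GAU Asp / GAC Asp — synonymous.
Nonsynonymous differences: 1 → different protein.

no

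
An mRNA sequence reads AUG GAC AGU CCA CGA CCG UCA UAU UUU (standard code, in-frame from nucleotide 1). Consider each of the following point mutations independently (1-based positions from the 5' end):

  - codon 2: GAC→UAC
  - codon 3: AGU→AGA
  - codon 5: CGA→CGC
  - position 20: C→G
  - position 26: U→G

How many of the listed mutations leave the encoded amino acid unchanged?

Codon 2: GAC (Asp) → UAC (Tyr) — missense.
Codon 3: AGU (Ser) → AGA (Arg) — missense.
Codon 5: CGA (Arg) → CGC (Arg) — synonymous.
Codon 7: UCA (Ser) → UGA (Stop) — nonsense.
Codon 9: UUU (Phe) → UGU (Cys) — missense.
Synonymous: 1 of 5.

1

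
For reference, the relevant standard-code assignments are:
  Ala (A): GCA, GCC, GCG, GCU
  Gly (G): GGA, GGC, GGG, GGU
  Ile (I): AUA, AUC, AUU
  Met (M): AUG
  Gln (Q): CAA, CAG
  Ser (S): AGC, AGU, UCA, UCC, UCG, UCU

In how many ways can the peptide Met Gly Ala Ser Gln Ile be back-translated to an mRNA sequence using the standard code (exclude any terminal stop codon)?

576

Met: 1 codon.
Gly: 4 codons.
Ala: 4 codons.
Ser: 6 codons.
Gln: 2 codons.
Ile: 3 codons.
1 × 4 × 4 × 6 × 2 × 3 = 576.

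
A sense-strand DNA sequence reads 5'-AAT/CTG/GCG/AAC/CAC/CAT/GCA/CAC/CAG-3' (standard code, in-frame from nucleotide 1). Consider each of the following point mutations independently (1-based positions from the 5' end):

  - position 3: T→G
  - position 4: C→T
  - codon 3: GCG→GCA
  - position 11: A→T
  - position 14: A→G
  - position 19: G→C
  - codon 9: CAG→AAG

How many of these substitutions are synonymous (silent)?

2

Codon 1: AAT (Asn) → AAG (Lys) — missense.
Codon 2: CTG (Leu) → TTG (Leu) — synonymous.
Codon 3: GCG (Ala) → GCA (Ala) — synonymous.
Codon 4: AAC (Asn) → ATC (Ile) — missense.
Codon 5: CAC (His) → CGC (Arg) — missense.
Codon 7: GCA (Ala) → CCA (Pro) — missense.
Codon 9: CAG (Gln) → AAG (Lys) — missense.
Synonymous: 2 of 7.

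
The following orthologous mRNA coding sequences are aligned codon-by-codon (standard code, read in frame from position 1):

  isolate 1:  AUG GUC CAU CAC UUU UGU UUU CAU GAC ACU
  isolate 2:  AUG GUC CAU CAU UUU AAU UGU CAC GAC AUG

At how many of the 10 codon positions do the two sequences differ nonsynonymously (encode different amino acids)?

3

Codon 1: AUG Met / AUG Met — identical.
Codon 2: GUC Val / GUC Val — identical.
Codon 3: CAU His / CAU His — identical.
Codon 4: CAC His / CAU His — synonymous.
Codon 5: UUU Phe / UUU Phe — identical.
Codon 6: UGU Cys / AAU Asn — nonsynonymous.
Codon 7: UUU Phe / UGU Cys — nonsynonymous.
Codon 8: CAU His / CAC His — synonymous.
Codon 9: GAC Asp / GAC Asp — identical.
Codon 10: ACU Thr / AUG Met — nonsynonymous.
Nonsynonymous differences: 3.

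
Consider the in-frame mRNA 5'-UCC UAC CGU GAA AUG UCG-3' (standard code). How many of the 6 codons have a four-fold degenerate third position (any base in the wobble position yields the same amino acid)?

Codon 1 UCC (Ser): third position 4-fold.
Codon 2 UAC (Tyr): third position 2-fold.
Codon 3 CGU (Arg): third position 4-fold.
Codon 4 GAA (Glu): third position 2-fold.
Codon 5 AUG (Met): third position 1-fold.
Codon 6 UCG (Ser): third position 4-fold.
Four-fold degenerate third positions: 3.

3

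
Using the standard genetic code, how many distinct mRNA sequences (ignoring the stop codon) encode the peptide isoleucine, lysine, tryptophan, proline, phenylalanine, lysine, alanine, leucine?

2304

Ile: 3 codons.
Lys: 2 codons.
Trp: 1 codon.
Pro: 4 codons.
Phe: 2 codons.
Lys: 2 codons.
Ala: 4 codons.
Leu: 6 codons.
3 × 2 × 1 × 4 × 2 × 2 × 4 × 6 = 2304.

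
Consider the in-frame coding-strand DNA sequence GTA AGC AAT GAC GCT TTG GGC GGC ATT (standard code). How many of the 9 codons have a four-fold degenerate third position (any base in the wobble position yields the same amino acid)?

Codon 1 GTA (Val): third position 4-fold.
Codon 2 AGC (Ser): third position 2-fold.
Codon 3 AAT (Asn): third position 2-fold.
Codon 4 GAC (Asp): third position 2-fold.
Codon 5 GCT (Ala): third position 4-fold.
Codon 6 TTG (Leu): third position 2-fold.
Codon 7 GGC (Gly): third position 4-fold.
Codon 8 GGC (Gly): third position 4-fold.
Codon 9 ATT (Ile): third position 3-fold.
Four-fold degenerate third positions: 4.

4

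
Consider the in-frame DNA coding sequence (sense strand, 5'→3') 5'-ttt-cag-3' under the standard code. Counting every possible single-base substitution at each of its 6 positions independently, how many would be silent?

Codon 1 (TTT, Phe): 1 synonymous substitution.
Codon 2 (CAG, Gln): 1 synonymous substitution.
Total: 1 + 1 = 2.

2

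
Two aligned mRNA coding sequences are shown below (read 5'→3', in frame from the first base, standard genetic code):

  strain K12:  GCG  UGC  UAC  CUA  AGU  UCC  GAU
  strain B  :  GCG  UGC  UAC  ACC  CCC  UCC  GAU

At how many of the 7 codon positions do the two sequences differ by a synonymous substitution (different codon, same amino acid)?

0

Codon 1: GCG Ala / GCG Ala — identical.
Codon 2: UGC Cys / UGC Cys — identical.
Codon 3: UAC Tyr / UAC Tyr — identical.
Codon 4: CUA Leu / ACC Thr — nonsynonymous.
Codon 5: AGU Ser / CCC Pro — nonsynonymous.
Codon 6: UCC Ser / UCC Ser — identical.
Codon 7: GAU Asp / GAU Asp — identical.
Synonymous differences: 0.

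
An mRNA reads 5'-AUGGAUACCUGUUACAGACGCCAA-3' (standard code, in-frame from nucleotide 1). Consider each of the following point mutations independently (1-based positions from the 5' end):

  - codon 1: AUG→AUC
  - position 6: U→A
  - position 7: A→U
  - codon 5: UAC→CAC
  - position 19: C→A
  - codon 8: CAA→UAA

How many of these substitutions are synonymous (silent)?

Codon 1: AUG (Met) → AUC (Ile) — missense.
Codon 2: GAU (Asp) → GAA (Glu) — missense.
Codon 3: ACC (Thr) → UCC (Ser) — missense.
Codon 5: UAC (Tyr) → CAC (His) — missense.
Codon 7: CGC (Arg) → AGC (Ser) — missense.
Codon 8: CAA (Gln) → UAA (Stop) — nonsense.
Synonymous: 0 of 6.

0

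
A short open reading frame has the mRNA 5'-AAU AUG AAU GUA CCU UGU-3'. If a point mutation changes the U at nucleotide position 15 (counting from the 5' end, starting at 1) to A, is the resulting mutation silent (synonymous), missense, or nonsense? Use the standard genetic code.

silent

Position 15 falls in codon 5: CCU → Pro.
After the substitution the codon is CCA → Pro.
Both encode Pro, so the change is synonymous.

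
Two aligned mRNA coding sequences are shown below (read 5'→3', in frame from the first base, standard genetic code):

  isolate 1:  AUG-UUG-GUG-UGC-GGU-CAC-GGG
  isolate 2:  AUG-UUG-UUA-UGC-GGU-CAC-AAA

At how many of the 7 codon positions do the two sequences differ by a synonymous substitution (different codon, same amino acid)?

0

Codon 1: AUG Met / AUG Met — identical.
Codon 2: UUG Leu / UUG Leu — identical.
Codon 3: GUG Val / UUA Leu — nonsynonymous.
Codon 4: UGC Cys / UGC Cys — identical.
Codon 5: GGU Gly / GGU Gly — identical.
Codon 6: CAC His / CAC His — identical.
Codon 7: GGG Gly / AAA Lys — nonsynonymous.
Synonymous differences: 0.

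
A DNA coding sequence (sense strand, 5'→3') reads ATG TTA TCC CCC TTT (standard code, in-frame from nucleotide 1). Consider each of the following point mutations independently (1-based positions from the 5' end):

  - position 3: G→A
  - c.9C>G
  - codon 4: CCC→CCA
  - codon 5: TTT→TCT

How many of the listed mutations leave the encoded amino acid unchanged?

Codon 1: ATG (Met) → ATA (Ile) — missense.
Codon 3: TCC (Ser) → TCG (Ser) — synonymous.
Codon 4: CCC (Pro) → CCA (Pro) — synonymous.
Codon 5: TTT (Phe) → TCT (Ser) — missense.
Synonymous: 2 of 4.

2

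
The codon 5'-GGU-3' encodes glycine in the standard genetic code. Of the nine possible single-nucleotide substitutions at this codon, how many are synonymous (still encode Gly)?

3

Position 1: none → 0 synonymous.
Position 2: none → 0 synonymous.
Position 3: GGC, GGA, GGG → 3 synonymous.
Total: 0 + 0 + 3 = 3.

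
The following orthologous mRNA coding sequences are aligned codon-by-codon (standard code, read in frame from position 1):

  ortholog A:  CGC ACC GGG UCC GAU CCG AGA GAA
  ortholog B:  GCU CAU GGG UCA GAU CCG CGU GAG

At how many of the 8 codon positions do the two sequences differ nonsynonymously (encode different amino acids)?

2

Codon 1: CGC Arg / GCU Ala — nonsynonymous.
Codon 2: ACC Thr / CAU His — nonsynonymous.
Codon 3: GGG Gly / GGG Gly — identical.
Codon 4: UCC Ser / UCA Ser — synonymous.
Codon 5: GAU Asp / GAU Asp — identical.
Codon 6: CCG Pro / CCG Pro — identical.
Codon 7: AGA Arg / CGU Arg — synonymous.
Codon 8: GAA Glu / GAG Glu — synonymous.
Nonsynonymous differences: 2.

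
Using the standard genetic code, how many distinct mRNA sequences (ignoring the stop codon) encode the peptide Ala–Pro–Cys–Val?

128

Ala: 4 codons.
Pro: 4 codons.
Cys: 2 codons.
Val: 4 codons.
4 × 4 × 2 × 4 = 128.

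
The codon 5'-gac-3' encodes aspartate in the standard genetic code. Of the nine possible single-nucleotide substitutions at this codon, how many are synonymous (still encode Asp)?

Position 1: none → 0 synonymous.
Position 2: none → 0 synonymous.
Position 3: GAU → 1 synonymous.
Total: 0 + 0 + 1 = 1.

1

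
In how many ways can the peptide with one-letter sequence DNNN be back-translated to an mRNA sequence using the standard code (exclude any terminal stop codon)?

16

Asp: 2 codons.
Asn: 2 codons.
Asn: 2 codons.
Asn: 2 codons.
2 × 2 × 2 × 2 = 16.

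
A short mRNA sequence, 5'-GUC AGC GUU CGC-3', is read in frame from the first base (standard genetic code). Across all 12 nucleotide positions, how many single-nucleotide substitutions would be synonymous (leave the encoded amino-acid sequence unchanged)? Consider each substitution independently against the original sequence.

Codon 1 (GUC, Val): 3 synonymous substitutions.
Codon 2 (AGC, Ser): 1 synonymous substitution.
Codon 3 (GUU, Val): 3 synonymous substitutions.
Codon 4 (CGC, Arg): 3 synonymous substitutions.
Total: 3 + 1 + 3 + 3 = 10.

10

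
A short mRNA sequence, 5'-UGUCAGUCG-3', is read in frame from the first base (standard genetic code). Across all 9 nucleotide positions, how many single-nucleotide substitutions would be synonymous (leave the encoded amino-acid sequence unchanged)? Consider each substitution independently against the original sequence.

Codon 1 (UGU, Cys): 1 synonymous substitution.
Codon 2 (CAG, Gln): 1 synonymous substitution.
Codon 3 (UCG, Ser): 3 synonymous substitutions.
Total: 1 + 1 + 3 = 5.

5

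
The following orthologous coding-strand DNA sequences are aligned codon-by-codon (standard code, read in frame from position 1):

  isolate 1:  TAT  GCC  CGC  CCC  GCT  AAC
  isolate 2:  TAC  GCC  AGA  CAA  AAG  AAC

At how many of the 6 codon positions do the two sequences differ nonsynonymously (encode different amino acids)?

2

Codon 1: TAT Tyr / TAC Tyr — synonymous.
Codon 2: GCC Ala / GCC Ala — identical.
Codon 3: CGC Arg / AGA Arg — synonymous.
Codon 4: CCC Pro / CAA Gln — nonsynonymous.
Codon 5: GCT Ala / AAG Lys — nonsynonymous.
Codon 6: AAC Asn / AAC Asn — identical.
Nonsynonymous differences: 2.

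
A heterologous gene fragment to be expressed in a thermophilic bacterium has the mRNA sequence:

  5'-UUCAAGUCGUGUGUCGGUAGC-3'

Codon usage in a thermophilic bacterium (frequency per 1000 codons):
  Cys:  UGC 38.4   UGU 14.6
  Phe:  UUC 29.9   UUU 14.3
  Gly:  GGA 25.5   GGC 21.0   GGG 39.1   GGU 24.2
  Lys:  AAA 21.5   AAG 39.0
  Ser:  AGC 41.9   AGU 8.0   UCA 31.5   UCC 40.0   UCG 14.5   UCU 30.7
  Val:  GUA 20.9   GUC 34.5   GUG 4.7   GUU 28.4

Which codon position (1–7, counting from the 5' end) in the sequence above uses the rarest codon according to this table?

3

Codon 1 UUC (Phe): 29.9 per 1000.
Codon 2 AAG (Lys): 39.0 per 1000.
Codon 3 UCG (Ser): 14.5 per 1000.
Codon 4 UGU (Cys): 14.6 per 1000.
Codon 5 GUC (Val): 34.5 per 1000.
Codon 6 GGU (Gly): 24.2 per 1000.
Codon 7 AGC (Ser): 41.9 per 1000.
Lowest frequency is 14.5 at codon 3.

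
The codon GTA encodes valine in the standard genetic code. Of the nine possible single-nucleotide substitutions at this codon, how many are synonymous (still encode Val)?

Position 1: none → 0 synonymous.
Position 2: none → 0 synonymous.
Position 3: GTT, GTC, GTG → 3 synonymous.
Total: 0 + 0 + 3 = 3.

3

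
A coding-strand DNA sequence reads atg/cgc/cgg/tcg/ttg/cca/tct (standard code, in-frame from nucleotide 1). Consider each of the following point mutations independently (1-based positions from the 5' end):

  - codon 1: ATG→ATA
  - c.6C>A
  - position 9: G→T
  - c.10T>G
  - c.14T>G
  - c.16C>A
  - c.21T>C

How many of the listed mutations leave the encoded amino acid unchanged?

Codon 1: ATG (Met) → ATA (Ile) — missense.
Codon 2: CGC (Arg) → CGA (Arg) — synonymous.
Codon 3: CGG (Arg) → CGT (Arg) — synonymous.
Codon 4: TCG (Ser) → GCG (Ala) — missense.
Codon 5: TTG (Leu) → TGG (Trp) — missense.
Codon 6: CCA (Pro) → ACA (Thr) — missense.
Codon 7: TCT (Ser) → TCC (Ser) — synonymous.
Synonymous: 3 of 7.

3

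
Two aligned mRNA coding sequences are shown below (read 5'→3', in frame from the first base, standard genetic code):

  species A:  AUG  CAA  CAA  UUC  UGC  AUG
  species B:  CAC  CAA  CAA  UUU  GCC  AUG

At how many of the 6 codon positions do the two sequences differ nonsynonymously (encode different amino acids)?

2

Codon 1: AUG Met / CAC His — nonsynonymous.
Codon 2: CAA Gln / CAA Gln — identical.
Codon 3: CAA Gln / CAA Gln — identical.
Codon 4: UUC Phe / UUU Phe — synonymous.
Codon 5: UGC Cys / GCC Ala — nonsynonymous.
Codon 6: AUG Met / AUG Met — identical.
Nonsynonymous differences: 2.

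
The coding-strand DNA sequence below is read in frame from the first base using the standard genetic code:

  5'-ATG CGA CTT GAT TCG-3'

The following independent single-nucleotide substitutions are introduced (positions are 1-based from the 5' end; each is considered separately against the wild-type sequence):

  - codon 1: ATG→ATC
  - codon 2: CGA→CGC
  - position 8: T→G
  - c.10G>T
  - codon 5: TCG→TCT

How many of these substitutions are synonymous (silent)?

2

Codon 1: ATG (Met) → ATC (Ile) — missense.
Codon 2: CGA (Arg) → CGC (Arg) — synonymous.
Codon 3: CTT (Leu) → CGT (Arg) — missense.
Codon 4: GAT (Asp) → TAT (Tyr) — missense.
Codon 5: TCG (Ser) → TCT (Ser) — synonymous.
Synonymous: 2 of 5.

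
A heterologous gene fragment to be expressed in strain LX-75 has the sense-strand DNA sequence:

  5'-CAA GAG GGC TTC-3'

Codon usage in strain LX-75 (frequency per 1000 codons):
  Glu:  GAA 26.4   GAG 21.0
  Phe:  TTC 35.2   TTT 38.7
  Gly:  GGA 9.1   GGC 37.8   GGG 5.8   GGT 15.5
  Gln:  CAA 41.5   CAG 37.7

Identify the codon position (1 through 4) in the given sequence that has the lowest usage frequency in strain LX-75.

Codon 1 CAA (Gln): 41.5 per 1000.
Codon 2 GAG (Glu): 21.0 per 1000.
Codon 3 GGC (Gly): 37.8 per 1000.
Codon 4 TTC (Phe): 35.2 per 1000.
Lowest frequency is 21.0 at codon 2.

2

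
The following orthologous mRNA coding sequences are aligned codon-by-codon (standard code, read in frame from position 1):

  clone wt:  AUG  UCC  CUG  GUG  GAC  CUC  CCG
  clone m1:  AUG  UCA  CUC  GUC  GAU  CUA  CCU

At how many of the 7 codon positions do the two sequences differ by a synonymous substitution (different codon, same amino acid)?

6

Codon 1: AUG Met / AUG Met — identical.
Codon 2: UCC Ser / UCA Ser — synonymous.
Codon 3: CUG Leu / CUC Leu — synonymous.
Codon 4: GUG Val / GUC Val — synonymous.
Codon 5: GAC Asp / GAU Asp — synonymous.
Codon 6: CUC Leu / CUA Leu — synonymous.
Codon 7: CCG Pro / CCU Pro — synonymous.
Synonymous differences: 6.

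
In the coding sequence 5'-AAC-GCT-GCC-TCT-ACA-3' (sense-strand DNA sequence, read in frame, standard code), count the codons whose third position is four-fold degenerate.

Codon 1 AAC (Asn): third position 2-fold.
Codon 2 GCT (Ala): third position 4-fold.
Codon 3 GCC (Ala): third position 4-fold.
Codon 4 TCT (Ser): third position 4-fold.
Codon 5 ACA (Thr): third position 4-fold.
Four-fold degenerate third positions: 4.

4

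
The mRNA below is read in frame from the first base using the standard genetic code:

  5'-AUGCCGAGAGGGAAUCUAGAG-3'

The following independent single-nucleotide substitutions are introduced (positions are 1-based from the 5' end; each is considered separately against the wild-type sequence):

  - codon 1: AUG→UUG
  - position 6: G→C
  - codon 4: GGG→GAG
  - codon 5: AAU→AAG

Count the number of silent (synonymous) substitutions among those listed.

Codon 1: AUG (Met) → UUG (Leu) — missense.
Codon 2: CCG (Pro) → CCC (Pro) — synonymous.
Codon 4: GGG (Gly) → GAG (Glu) — missense.
Codon 5: AAU (Asn) → AAG (Lys) — missense.
Synonymous: 1 of 4.

1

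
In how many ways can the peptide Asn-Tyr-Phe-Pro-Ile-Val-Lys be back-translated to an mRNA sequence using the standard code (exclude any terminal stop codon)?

768

Asn: 2 codons.
Tyr: 2 codons.
Phe: 2 codons.
Pro: 4 codons.
Ile: 3 codons.
Val: 4 codons.
Lys: 2 codons.
2 × 2 × 2 × 4 × 3 × 4 × 2 = 768.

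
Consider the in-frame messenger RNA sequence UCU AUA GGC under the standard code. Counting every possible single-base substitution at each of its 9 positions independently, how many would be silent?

8

Codon 1 (UCU, Ser): 3 synonymous substitutions.
Codon 2 (AUA, Ile): 2 synonymous substitutions.
Codon 3 (GGC, Gly): 3 synonymous substitutions.
Total: 3 + 2 + 3 = 8.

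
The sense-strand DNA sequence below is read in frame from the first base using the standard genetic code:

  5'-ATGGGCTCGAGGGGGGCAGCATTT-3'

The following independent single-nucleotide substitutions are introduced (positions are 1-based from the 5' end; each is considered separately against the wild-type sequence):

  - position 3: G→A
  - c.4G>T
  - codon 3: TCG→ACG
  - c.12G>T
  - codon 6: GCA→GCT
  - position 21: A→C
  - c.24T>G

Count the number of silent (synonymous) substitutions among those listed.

Codon 1: ATG (Met) → ATA (Ile) — missense.
Codon 2: GGC (Gly) → TGC (Cys) — missense.
Codon 3: TCG (Ser) → ACG (Thr) — missense.
Codon 4: AGG (Arg) → AGT (Ser) — missense.
Codon 6: GCA (Ala) → GCT (Ala) — synonymous.
Codon 7: GCA (Ala) → GCC (Ala) — synonymous.
Codon 8: TTT (Phe) → TTG (Leu) — missense.
Synonymous: 2 of 7.

2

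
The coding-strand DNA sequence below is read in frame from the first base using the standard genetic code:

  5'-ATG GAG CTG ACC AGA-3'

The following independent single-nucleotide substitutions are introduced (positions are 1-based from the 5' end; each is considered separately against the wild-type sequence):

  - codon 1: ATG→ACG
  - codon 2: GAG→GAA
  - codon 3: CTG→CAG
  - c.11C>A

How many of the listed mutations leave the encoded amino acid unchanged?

1

Codon 1: ATG (Met) → ACG (Thr) — missense.
Codon 2: GAG (Glu) → GAA (Glu) — synonymous.
Codon 3: CTG (Leu) → CAG (Gln) — missense.
Codon 4: ACC (Thr) → AAC (Asn) — missense.
Synonymous: 1 of 4.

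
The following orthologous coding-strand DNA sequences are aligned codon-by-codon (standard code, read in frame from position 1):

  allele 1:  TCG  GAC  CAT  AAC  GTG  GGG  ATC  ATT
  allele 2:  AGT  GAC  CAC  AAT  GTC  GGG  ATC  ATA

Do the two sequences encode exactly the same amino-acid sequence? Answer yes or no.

Codon 1: TCG Ser / AGT Ser — synonymous.
Codon 2: GAC Asp / GAC Asp — identical.
Codon 3: CAT His / CAC His — synonymous.
Codon 4: AAC Asn / AAT Asn — synonymous.
Codon 5: GTG Val / GTC Val — synonymous.
Codon 6: GGG Gly / GGG Gly — identical.
Codon 7: ATC Ile / ATC Ile — identical.
Codon 8: ATT Ile / ATA Ile — synonymous.
Nonsynonymous differences: 0 → same protein.

yes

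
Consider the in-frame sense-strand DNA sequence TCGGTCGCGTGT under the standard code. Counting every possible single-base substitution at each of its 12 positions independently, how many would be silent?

10

Codon 1 (TCG, Ser): 3 synonymous substitutions.
Codon 2 (GTC, Val): 3 synonymous substitutions.
Codon 3 (GCG, Ala): 3 synonymous substitutions.
Codon 4 (TGT, Cys): 1 synonymous substitution.
Total: 3 + 3 + 3 + 1 = 10.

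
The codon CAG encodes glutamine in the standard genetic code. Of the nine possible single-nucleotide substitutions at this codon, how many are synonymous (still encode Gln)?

Position 1: none → 0 synonymous.
Position 2: none → 0 synonymous.
Position 3: CAA → 1 synonymous.
Total: 0 + 0 + 1 = 1.

1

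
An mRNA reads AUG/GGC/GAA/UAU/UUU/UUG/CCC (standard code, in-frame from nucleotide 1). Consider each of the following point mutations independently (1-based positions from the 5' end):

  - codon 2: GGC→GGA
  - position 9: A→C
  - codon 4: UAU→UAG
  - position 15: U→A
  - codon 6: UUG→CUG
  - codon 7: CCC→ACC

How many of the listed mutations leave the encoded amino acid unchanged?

2

Codon 2: GGC (Gly) → GGA (Gly) — synonymous.
Codon 3: GAA (Glu) → GAC (Asp) — missense.
Codon 4: UAU (Tyr) → UAG (Stop) — nonsense.
Codon 5: UUU (Phe) → UUA (Leu) — missense.
Codon 6: UUG (Leu) → CUG (Leu) — synonymous.
Codon 7: CCC (Pro) → ACC (Thr) — missense.
Synonymous: 2 of 6.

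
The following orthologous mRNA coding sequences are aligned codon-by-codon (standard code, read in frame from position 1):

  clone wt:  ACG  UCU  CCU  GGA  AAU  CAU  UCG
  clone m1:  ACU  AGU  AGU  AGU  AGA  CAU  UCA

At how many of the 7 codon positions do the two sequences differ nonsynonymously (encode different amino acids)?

3

Codon 1: ACG Thr / ACU Thr — synonymous.
Codon 2: UCU Ser / AGU Ser — synonymous.
Codon 3: CCU Pro / AGU Ser — nonsynonymous.
Codon 4: GGA Gly / AGU Ser — nonsynonymous.
Codon 5: AAU Asn / AGA Arg — nonsynonymous.
Codon 6: CAU His / CAU His — identical.
Codon 7: UCG Ser / UCA Ser — synonymous.
Nonsynonymous differences: 3.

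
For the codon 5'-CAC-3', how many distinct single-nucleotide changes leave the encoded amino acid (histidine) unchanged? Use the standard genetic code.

Position 1: none → 0 synonymous.
Position 2: none → 0 synonymous.
Position 3: CAU → 1 synonymous.
Total: 0 + 0 + 1 = 1.

1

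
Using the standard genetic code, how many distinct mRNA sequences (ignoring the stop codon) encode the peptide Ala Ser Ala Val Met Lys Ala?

Ala: 4 codons.
Ser: 6 codons.
Ala: 4 codons.
Val: 4 codons.
Met: 1 codon.
Lys: 2 codons.
Ala: 4 codons.
4 × 6 × 4 × 4 × 1 × 2 × 4 = 3072.

3072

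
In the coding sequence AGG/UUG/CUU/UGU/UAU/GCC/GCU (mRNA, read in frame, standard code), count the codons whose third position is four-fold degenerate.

3

Codon 1 AGG (Arg): third position 2-fold.
Codon 2 UUG (Leu): third position 2-fold.
Codon 3 CUU (Leu): third position 4-fold.
Codon 4 UGU (Cys): third position 2-fold.
Codon 5 UAU (Tyr): third position 2-fold.
Codon 6 GCC (Ala): third position 4-fold.
Codon 7 GCU (Ala): third position 4-fold.
Four-fold degenerate third positions: 3.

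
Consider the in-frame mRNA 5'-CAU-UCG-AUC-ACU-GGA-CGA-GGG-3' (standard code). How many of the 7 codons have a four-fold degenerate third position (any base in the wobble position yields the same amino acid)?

5

Codon 1 CAU (His): third position 2-fold.
Codon 2 UCG (Ser): third position 4-fold.
Codon 3 AUC (Ile): third position 3-fold.
Codon 4 ACU (Thr): third position 4-fold.
Codon 5 GGA (Gly): third position 4-fold.
Codon 6 CGA (Arg): third position 4-fold.
Codon 7 GGG (Gly): third position 4-fold.
Four-fold degenerate third positions: 5.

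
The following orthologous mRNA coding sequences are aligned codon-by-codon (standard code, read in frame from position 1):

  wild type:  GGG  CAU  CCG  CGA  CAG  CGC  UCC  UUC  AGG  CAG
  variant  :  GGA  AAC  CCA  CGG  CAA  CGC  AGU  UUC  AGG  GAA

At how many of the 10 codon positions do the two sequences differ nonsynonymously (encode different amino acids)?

2

Codon 1: GGG Gly / GGA Gly — synonymous.
Codon 2: CAU His / AAC Asn — nonsynonymous.
Codon 3: CCG Pro / CCA Pro — synonymous.
Codon 4: CGA Arg / CGG Arg — synonymous.
Codon 5: CAG Gln / CAA Gln — synonymous.
Codon 6: CGC Arg / CGC Arg — identical.
Codon 7: UCC Ser / AGU Ser — synonymous.
Codon 8: UUC Phe / UUC Phe — identical.
Codon 9: AGG Arg / AGG Arg — identical.
Codon 10: CAG Gln / GAA Glu — nonsynonymous.
Nonsynonymous differences: 2.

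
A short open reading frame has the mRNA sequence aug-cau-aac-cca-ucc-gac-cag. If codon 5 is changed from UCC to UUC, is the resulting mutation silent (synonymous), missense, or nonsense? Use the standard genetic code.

Position 14 falls in codon 5: UCC → Ser.
After the substitution the codon is UUC → Phe.
Ser ≠ Phe, so this is a missense mutation.

missense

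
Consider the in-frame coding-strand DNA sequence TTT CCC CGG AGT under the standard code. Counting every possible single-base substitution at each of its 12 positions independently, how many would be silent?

9

Codon 1 (TTT, Phe): 1 synonymous substitution.
Codon 2 (CCC, Pro): 3 synonymous substitutions.
Codon 3 (CGG, Arg): 4 synonymous substitutions.
Codon 4 (AGT, Ser): 1 synonymous substitution.
Total: 1 + 3 + 4 + 1 = 9.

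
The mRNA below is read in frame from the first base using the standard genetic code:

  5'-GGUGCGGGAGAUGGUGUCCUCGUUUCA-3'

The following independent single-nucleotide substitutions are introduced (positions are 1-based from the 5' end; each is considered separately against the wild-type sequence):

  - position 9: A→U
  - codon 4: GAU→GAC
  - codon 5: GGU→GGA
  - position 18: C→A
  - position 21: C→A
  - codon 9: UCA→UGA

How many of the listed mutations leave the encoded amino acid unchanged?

Codon 3: GGA (Gly) → GGU (Gly) — synonymous.
Codon 4: GAU (Asp) → GAC (Asp) — synonymous.
Codon 5: GGU (Gly) → GGA (Gly) — synonymous.
Codon 6: GUC (Val) → GUA (Val) — synonymous.
Codon 7: CUC (Leu) → CUA (Leu) — synonymous.
Codon 9: UCA (Ser) → UGA (Stop) — nonsense.
Synonymous: 5 of 6.

5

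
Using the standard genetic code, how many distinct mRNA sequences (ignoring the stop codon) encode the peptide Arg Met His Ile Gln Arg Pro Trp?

1728

Arg: 6 codons.
Met: 1 codon.
His: 2 codons.
Ile: 3 codons.
Gln: 2 codons.
Arg: 6 codons.
Pro: 4 codons.
Trp: 1 codon.
6 × 1 × 2 × 3 × 2 × 6 × 4 × 1 = 1728.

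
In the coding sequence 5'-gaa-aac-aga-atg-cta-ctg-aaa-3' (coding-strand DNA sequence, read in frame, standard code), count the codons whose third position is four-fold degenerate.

Codon 1 GAA (Glu): third position 2-fold.
Codon 2 AAC (Asn): third position 2-fold.
Codon 3 AGA (Arg): third position 2-fold.
Codon 4 ATG (Met): third position 1-fold.
Codon 5 CTA (Leu): third position 4-fold.
Codon 6 CTG (Leu): third position 4-fold.
Codon 7 AAA (Lys): third position 2-fold.
Four-fold degenerate third positions: 2.

2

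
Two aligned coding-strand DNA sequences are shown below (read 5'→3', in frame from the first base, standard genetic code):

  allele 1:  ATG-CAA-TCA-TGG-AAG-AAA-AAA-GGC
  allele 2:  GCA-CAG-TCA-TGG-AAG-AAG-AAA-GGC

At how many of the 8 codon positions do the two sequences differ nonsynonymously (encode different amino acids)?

Codon 1: ATG Met / GCA Ala — nonsynonymous.
Codon 2: CAA Gln / CAG Gln — synonymous.
Codon 3: TCA Ser / TCA Ser — identical.
Codon 4: TGG Trp / TGG Trp — identical.
Codon 5: AAG Lys / AAG Lys — identical.
Codon 6: AAA Lys / AAG Lys — synonymous.
Codon 7: AAA Lys / AAA Lys — identical.
Codon 8: GGC Gly / GGC Gly — identical.
Nonsynonymous differences: 1.

1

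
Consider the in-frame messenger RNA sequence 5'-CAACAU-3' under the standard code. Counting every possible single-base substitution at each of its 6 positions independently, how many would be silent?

2

Codon 1 (CAA, Gln): 1 synonymous substitution.
Codon 2 (CAU, His): 1 synonymous substitution.
Total: 1 + 1 = 2.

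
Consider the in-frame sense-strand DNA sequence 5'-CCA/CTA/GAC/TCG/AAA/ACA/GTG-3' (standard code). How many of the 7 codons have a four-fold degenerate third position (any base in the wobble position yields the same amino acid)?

Codon 1 CCA (Pro): third position 4-fold.
Codon 2 CTA (Leu): third position 4-fold.
Codon 3 GAC (Asp): third position 2-fold.
Codon 4 TCG (Ser): third position 4-fold.
Codon 5 AAA (Lys): third position 2-fold.
Codon 6 ACA (Thr): third position 4-fold.
Codon 7 GTG (Val): third position 4-fold.
Four-fold degenerate third positions: 5.

5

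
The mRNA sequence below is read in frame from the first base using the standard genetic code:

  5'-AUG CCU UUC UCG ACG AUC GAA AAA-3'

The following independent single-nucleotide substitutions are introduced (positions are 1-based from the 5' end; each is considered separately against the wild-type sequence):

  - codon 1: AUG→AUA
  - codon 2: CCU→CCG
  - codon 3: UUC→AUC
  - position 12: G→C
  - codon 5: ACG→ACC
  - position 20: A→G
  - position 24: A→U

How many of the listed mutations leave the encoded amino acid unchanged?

3

Codon 1: AUG (Met) → AUA (Ile) — missense.
Codon 2: CCU (Pro) → CCG (Pro) — synonymous.
Codon 3: UUC (Phe) → AUC (Ile) — missense.
Codon 4: UCG (Ser) → UCC (Ser) — synonymous.
Codon 5: ACG (Thr) → ACC (Thr) — synonymous.
Codon 7: GAA (Glu) → GGA (Gly) — missense.
Codon 8: AAA (Lys) → AAU (Asn) — missense.
Synonymous: 3 of 7.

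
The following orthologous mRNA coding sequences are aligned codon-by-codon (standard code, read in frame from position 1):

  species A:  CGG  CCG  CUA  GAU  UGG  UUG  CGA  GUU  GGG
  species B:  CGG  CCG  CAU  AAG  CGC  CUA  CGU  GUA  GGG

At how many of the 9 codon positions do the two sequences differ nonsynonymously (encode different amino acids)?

3

Codon 1: CGG Arg / CGG Arg — identical.
Codon 2: CCG Pro / CCG Pro — identical.
Codon 3: CUA Leu / CAU His — nonsynonymous.
Codon 4: GAU Asp / AAG Lys — nonsynonymous.
Codon 5: UGG Trp / CGC Arg — nonsynonymous.
Codon 6: UUG Leu / CUA Leu — synonymous.
Codon 7: CGA Arg / CGU Arg — synonymous.
Codon 8: GUU Val / GUA Val — synonymous.
Codon 9: GGG Gly / GGG Gly — identical.
Nonsynonymous differences: 3.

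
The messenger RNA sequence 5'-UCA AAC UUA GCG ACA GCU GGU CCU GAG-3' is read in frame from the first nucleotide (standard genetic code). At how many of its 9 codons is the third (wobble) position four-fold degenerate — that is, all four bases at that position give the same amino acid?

6

Codon 1 UCA (Ser): third position 4-fold.
Codon 2 AAC (Asn): third position 2-fold.
Codon 3 UUA (Leu): third position 2-fold.
Codon 4 GCG (Ala): third position 4-fold.
Codon 5 ACA (Thr): third position 4-fold.
Codon 6 GCU (Ala): third position 4-fold.
Codon 7 GGU (Gly): third position 4-fold.
Codon 8 CCU (Pro): third position 4-fold.
Codon 9 GAG (Glu): third position 2-fold.
Four-fold degenerate third positions: 6.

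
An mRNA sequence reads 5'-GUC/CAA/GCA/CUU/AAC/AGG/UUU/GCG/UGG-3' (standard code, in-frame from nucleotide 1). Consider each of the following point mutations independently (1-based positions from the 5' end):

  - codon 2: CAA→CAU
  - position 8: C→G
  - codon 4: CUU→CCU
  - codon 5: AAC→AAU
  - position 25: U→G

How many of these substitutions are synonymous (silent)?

Codon 2: CAA (Gln) → CAU (His) — missense.
Codon 3: GCA (Ala) → GGA (Gly) — missense.
Codon 4: CUU (Leu) → CCU (Pro) — missense.
Codon 5: AAC (Asn) → AAU (Asn) — synonymous.
Codon 9: UGG (Trp) → GGG (Gly) — missense.
Synonymous: 1 of 5.

1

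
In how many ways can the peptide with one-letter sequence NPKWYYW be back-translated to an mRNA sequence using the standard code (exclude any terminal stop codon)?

64

Asn: 2 codons.
Pro: 4 codons.
Lys: 2 codons.
Trp: 1 codon.
Tyr: 2 codons.
Tyr: 2 codons.
Trp: 1 codon.
2 × 4 × 2 × 1 × 2 × 2 × 1 = 64.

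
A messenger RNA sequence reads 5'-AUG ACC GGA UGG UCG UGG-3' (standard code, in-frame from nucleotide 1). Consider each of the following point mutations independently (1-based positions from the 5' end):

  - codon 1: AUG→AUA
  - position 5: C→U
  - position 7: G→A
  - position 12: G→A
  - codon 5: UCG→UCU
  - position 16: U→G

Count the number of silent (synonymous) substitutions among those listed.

Codon 1: AUG (Met) → AUA (Ile) — missense.
Codon 2: ACC (Thr) → AUC (Ile) — missense.
Codon 3: GGA (Gly) → AGA (Arg) — missense.
Codon 4: UGG (Trp) → UGA (Stop) — nonsense.
Codon 5: UCG (Ser) → UCU (Ser) — synonymous.
Codon 6: UGG (Trp) → GGG (Gly) — missense.
Synonymous: 1 of 6.

1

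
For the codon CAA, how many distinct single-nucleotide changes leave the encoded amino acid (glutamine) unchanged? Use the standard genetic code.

Position 1: none → 0 synonymous.
Position 2: none → 0 synonymous.
Position 3: CAG → 1 synonymous.
Total: 0 + 0 + 1 = 1.

1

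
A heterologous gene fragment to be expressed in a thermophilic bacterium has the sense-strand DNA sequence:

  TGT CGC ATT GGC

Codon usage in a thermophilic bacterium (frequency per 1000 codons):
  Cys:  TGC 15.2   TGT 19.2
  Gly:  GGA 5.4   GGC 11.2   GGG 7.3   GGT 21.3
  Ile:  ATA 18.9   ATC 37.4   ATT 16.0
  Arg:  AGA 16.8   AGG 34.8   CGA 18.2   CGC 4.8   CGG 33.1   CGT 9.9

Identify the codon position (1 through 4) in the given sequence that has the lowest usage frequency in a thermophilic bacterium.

2

Codon 1 TGT (Cys): 19.2 per 1000.
Codon 2 CGC (Arg): 4.8 per 1000.
Codon 3 ATT (Ile): 16.0 per 1000.
Codon 4 GGC (Gly): 11.2 per 1000.
Lowest frequency is 4.8 at codon 2.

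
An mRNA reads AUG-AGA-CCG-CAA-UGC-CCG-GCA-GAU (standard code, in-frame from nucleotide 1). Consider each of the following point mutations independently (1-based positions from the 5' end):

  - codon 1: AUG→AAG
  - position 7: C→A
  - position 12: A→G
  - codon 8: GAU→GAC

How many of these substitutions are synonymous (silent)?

2

Codon 1: AUG (Met) → AAG (Lys) — missense.
Codon 3: CCG (Pro) → ACG (Thr) — missense.
Codon 4: CAA (Gln) → CAG (Gln) — synonymous.
Codon 8: GAU (Asp) → GAC (Asp) — synonymous.
Synonymous: 2 of 4.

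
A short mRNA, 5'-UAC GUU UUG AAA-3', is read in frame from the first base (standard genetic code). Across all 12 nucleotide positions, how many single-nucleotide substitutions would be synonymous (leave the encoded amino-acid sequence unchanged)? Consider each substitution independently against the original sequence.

7

Codon 1 (UAC, Tyr): 1 synonymous substitution.
Codon 2 (GUU, Val): 3 synonymous substitutions.
Codon 3 (UUG, Leu): 2 synonymous substitutions.
Codon 4 (AAA, Lys): 1 synonymous substitution.
Total: 1 + 3 + 2 + 1 = 7.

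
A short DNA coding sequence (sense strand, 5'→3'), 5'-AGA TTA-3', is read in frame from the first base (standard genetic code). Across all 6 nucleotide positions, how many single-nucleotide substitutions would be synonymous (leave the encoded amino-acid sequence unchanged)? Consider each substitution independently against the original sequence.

4

Codon 1 (AGA, Arg): 2 synonymous substitutions.
Codon 2 (TTA, Leu): 2 synonymous substitutions.
Total: 2 + 2 = 4.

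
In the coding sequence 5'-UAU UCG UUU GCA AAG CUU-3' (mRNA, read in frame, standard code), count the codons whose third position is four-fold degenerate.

Codon 1 UAU (Tyr): third position 2-fold.
Codon 2 UCG (Ser): third position 4-fold.
Codon 3 UUU (Phe): third position 2-fold.
Codon 4 GCA (Ala): third position 4-fold.
Codon 5 AAG (Lys): third position 2-fold.
Codon 6 CUU (Leu): third position 4-fold.
Four-fold degenerate third positions: 3.

3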